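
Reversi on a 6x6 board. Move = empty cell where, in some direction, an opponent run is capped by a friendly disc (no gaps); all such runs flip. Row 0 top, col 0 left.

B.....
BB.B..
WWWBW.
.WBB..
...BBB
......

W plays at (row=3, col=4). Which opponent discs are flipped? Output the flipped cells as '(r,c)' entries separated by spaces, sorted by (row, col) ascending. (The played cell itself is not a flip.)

Dir NW: opp run (2,3), next='.' -> no flip
Dir N: first cell 'W' (not opp) -> no flip
Dir NE: first cell '.' (not opp) -> no flip
Dir W: opp run (3,3) (3,2) capped by W -> flip
Dir E: first cell '.' (not opp) -> no flip
Dir SW: opp run (4,3), next='.' -> no flip
Dir S: opp run (4,4), next='.' -> no flip
Dir SE: opp run (4,5), next=edge -> no flip

Answer: (3,2) (3,3)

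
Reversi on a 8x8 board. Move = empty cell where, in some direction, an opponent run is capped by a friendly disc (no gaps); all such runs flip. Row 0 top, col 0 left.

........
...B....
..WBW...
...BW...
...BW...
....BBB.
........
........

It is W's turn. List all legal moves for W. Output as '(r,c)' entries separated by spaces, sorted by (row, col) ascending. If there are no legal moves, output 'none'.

Answer: (0,2) (0,4) (1,2) (3,2) (4,2) (5,2) (6,4) (6,6)

Derivation:
(0,2): flips 1 -> legal
(0,3): no bracket -> illegal
(0,4): flips 1 -> legal
(1,2): flips 1 -> legal
(1,4): no bracket -> illegal
(3,2): flips 1 -> legal
(4,2): flips 2 -> legal
(4,5): no bracket -> illegal
(4,6): no bracket -> illegal
(4,7): no bracket -> illegal
(5,2): flips 1 -> legal
(5,3): no bracket -> illegal
(5,7): no bracket -> illegal
(6,3): no bracket -> illegal
(6,4): flips 1 -> legal
(6,5): no bracket -> illegal
(6,6): flips 1 -> legal
(6,7): no bracket -> illegal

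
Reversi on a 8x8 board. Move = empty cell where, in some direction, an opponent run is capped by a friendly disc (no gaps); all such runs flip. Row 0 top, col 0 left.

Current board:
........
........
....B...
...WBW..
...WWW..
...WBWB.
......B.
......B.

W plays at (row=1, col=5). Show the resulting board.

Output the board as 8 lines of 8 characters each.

Answer: ........
.....W..
....W...
...WBW..
...WWW..
...WBWB.
......B.
......B.

Derivation:
Place W at (1,5); scan 8 dirs for brackets.
Dir NW: first cell '.' (not opp) -> no flip
Dir N: first cell '.' (not opp) -> no flip
Dir NE: first cell '.' (not opp) -> no flip
Dir W: first cell '.' (not opp) -> no flip
Dir E: first cell '.' (not opp) -> no flip
Dir SW: opp run (2,4) capped by W -> flip
Dir S: first cell '.' (not opp) -> no flip
Dir SE: first cell '.' (not opp) -> no flip
All flips: (2,4)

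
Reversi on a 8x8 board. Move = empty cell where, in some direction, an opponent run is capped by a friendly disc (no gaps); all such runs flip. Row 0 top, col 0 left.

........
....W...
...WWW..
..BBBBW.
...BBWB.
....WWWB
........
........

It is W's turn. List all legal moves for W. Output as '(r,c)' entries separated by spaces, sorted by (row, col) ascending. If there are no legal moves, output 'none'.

(2,1): flips 2 -> legal
(2,2): flips 2 -> legal
(2,6): no bracket -> illegal
(3,1): flips 4 -> legal
(3,7): flips 1 -> legal
(4,1): flips 1 -> legal
(4,2): flips 3 -> legal
(4,7): flips 1 -> legal
(5,2): flips 2 -> legal
(5,3): flips 2 -> legal
(6,6): no bracket -> illegal
(6,7): no bracket -> illegal

Answer: (2,1) (2,2) (3,1) (3,7) (4,1) (4,2) (4,7) (5,2) (5,3)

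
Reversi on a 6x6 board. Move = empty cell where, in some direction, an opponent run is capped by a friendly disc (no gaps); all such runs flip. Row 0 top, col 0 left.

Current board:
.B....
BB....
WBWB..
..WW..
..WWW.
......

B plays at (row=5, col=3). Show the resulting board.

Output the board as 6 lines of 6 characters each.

Answer: .B....
BB....
WBWB..
..WB..
..WBW.
...B..

Derivation:
Place B at (5,3); scan 8 dirs for brackets.
Dir NW: opp run (4,2), next='.' -> no flip
Dir N: opp run (4,3) (3,3) capped by B -> flip
Dir NE: opp run (4,4), next='.' -> no flip
Dir W: first cell '.' (not opp) -> no flip
Dir E: first cell '.' (not opp) -> no flip
Dir SW: edge -> no flip
Dir S: edge -> no flip
Dir SE: edge -> no flip
All flips: (3,3) (4,3)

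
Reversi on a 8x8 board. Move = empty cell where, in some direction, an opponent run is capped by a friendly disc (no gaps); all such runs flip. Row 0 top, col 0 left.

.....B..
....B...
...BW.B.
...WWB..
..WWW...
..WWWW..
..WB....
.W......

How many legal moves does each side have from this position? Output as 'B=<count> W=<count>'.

-- B to move --
(1,3): flips 1 -> legal
(1,5): no bracket -> illegal
(2,2): no bracket -> illegal
(2,5): flips 1 -> legal
(3,1): no bracket -> illegal
(3,2): flips 2 -> legal
(4,1): flips 1 -> legal
(4,5): flips 2 -> legal
(4,6): no bracket -> illegal
(5,1): no bracket -> illegal
(5,6): no bracket -> illegal
(6,0): no bracket -> illegal
(6,1): flips 1 -> legal
(6,4): flips 4 -> legal
(6,5): no bracket -> illegal
(6,6): no bracket -> illegal
(7,0): no bracket -> illegal
(7,2): no bracket -> illegal
(7,3): no bracket -> illegal
B mobility = 7
-- W to move --
(0,3): no bracket -> illegal
(0,4): flips 1 -> legal
(0,6): no bracket -> illegal
(1,2): flips 1 -> legal
(1,3): flips 1 -> legal
(1,5): no bracket -> illegal
(1,6): no bracket -> illegal
(1,7): flips 2 -> legal
(2,2): flips 1 -> legal
(2,5): no bracket -> illegal
(2,7): no bracket -> illegal
(3,2): no bracket -> illegal
(3,6): flips 1 -> legal
(3,7): no bracket -> illegal
(4,5): no bracket -> illegal
(4,6): flips 1 -> legal
(6,4): flips 1 -> legal
(7,2): flips 1 -> legal
(7,3): flips 1 -> legal
(7,4): flips 1 -> legal
W mobility = 11

Answer: B=7 W=11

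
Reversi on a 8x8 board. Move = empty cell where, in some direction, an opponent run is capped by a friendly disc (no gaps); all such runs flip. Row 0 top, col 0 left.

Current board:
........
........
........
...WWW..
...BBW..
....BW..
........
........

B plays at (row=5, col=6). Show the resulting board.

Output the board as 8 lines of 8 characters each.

Answer: ........
........
........
...WWW..
...BBW..
....BBB.
........
........

Derivation:
Place B at (5,6); scan 8 dirs for brackets.
Dir NW: opp run (4,5) (3,4), next='.' -> no flip
Dir N: first cell '.' (not opp) -> no flip
Dir NE: first cell '.' (not opp) -> no flip
Dir W: opp run (5,5) capped by B -> flip
Dir E: first cell '.' (not opp) -> no flip
Dir SW: first cell '.' (not opp) -> no flip
Dir S: first cell '.' (not opp) -> no flip
Dir SE: first cell '.' (not opp) -> no flip
All flips: (5,5)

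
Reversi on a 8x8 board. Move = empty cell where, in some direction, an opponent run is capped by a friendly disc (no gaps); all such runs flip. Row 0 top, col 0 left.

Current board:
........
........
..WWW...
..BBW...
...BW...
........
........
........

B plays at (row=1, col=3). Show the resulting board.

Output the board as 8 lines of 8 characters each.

Place B at (1,3); scan 8 dirs for brackets.
Dir NW: first cell '.' (not opp) -> no flip
Dir N: first cell '.' (not opp) -> no flip
Dir NE: first cell '.' (not opp) -> no flip
Dir W: first cell '.' (not opp) -> no flip
Dir E: first cell '.' (not opp) -> no flip
Dir SW: opp run (2,2), next='.' -> no flip
Dir S: opp run (2,3) capped by B -> flip
Dir SE: opp run (2,4), next='.' -> no flip
All flips: (2,3)

Answer: ........
...B....
..WBW...
..BBW...
...BW...
........
........
........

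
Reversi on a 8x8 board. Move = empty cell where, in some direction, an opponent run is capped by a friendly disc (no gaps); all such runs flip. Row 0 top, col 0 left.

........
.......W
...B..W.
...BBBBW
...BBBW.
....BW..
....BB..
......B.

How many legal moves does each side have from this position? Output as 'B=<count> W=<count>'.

Answer: B=5 W=8

Derivation:
-- B to move --
(0,6): no bracket -> illegal
(0,7): no bracket -> illegal
(1,5): no bracket -> illegal
(1,6): flips 1 -> legal
(2,5): no bracket -> illegal
(2,7): no bracket -> illegal
(4,7): flips 1 -> legal
(5,6): flips 2 -> legal
(5,7): flips 1 -> legal
(6,6): flips 1 -> legal
B mobility = 5
-- W to move --
(1,2): no bracket -> illegal
(1,3): no bracket -> illegal
(1,4): no bracket -> illegal
(2,2): flips 2 -> legal
(2,4): flips 1 -> legal
(2,5): flips 2 -> legal
(2,7): no bracket -> illegal
(3,2): flips 4 -> legal
(4,2): flips 3 -> legal
(4,7): no bracket -> illegal
(5,2): no bracket -> illegal
(5,3): flips 3 -> legal
(5,6): no bracket -> illegal
(6,3): no bracket -> illegal
(6,6): no bracket -> illegal
(6,7): no bracket -> illegal
(7,3): flips 1 -> legal
(7,4): no bracket -> illegal
(7,5): flips 1 -> legal
(7,7): no bracket -> illegal
W mobility = 8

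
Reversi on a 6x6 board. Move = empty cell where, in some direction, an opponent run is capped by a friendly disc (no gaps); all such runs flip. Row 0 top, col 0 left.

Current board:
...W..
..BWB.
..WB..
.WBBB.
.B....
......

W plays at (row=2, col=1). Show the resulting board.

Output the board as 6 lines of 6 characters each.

Answer: ...W..
..WWB.
.WWB..
.WBBB.
.B....
......

Derivation:
Place W at (2,1); scan 8 dirs for brackets.
Dir NW: first cell '.' (not opp) -> no flip
Dir N: first cell '.' (not opp) -> no flip
Dir NE: opp run (1,2) capped by W -> flip
Dir W: first cell '.' (not opp) -> no flip
Dir E: first cell 'W' (not opp) -> no flip
Dir SW: first cell '.' (not opp) -> no flip
Dir S: first cell 'W' (not opp) -> no flip
Dir SE: opp run (3,2), next='.' -> no flip
All flips: (1,2)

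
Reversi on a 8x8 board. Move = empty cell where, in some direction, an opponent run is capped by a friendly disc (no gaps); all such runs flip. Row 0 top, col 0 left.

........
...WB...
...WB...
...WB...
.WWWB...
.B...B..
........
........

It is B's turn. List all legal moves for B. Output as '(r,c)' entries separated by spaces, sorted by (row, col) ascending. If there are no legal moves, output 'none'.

(0,2): flips 1 -> legal
(0,3): no bracket -> illegal
(0,4): no bracket -> illegal
(1,2): flips 2 -> legal
(2,2): flips 2 -> legal
(3,0): no bracket -> illegal
(3,1): flips 1 -> legal
(3,2): flips 2 -> legal
(4,0): flips 3 -> legal
(5,0): no bracket -> illegal
(5,2): flips 1 -> legal
(5,3): no bracket -> illegal
(5,4): no bracket -> illegal

Answer: (0,2) (1,2) (2,2) (3,1) (3,2) (4,0) (5,2)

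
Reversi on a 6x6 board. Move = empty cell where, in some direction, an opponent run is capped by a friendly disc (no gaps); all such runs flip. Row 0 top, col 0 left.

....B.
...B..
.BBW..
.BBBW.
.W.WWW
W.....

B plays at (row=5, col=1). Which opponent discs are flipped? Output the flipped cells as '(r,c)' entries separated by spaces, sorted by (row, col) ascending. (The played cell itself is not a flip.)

Answer: (4,1)

Derivation:
Dir NW: first cell '.' (not opp) -> no flip
Dir N: opp run (4,1) capped by B -> flip
Dir NE: first cell '.' (not opp) -> no flip
Dir W: opp run (5,0), next=edge -> no flip
Dir E: first cell '.' (not opp) -> no flip
Dir SW: edge -> no flip
Dir S: edge -> no flip
Dir SE: edge -> no flip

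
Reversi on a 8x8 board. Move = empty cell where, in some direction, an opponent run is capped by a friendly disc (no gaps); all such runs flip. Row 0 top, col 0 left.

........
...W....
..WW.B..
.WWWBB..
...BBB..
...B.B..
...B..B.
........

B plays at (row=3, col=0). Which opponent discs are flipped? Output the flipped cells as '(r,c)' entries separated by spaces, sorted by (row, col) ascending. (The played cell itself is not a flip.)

Answer: (3,1) (3,2) (3,3)

Derivation:
Dir NW: edge -> no flip
Dir N: first cell '.' (not opp) -> no flip
Dir NE: first cell '.' (not opp) -> no flip
Dir W: edge -> no flip
Dir E: opp run (3,1) (3,2) (3,3) capped by B -> flip
Dir SW: edge -> no flip
Dir S: first cell '.' (not opp) -> no flip
Dir SE: first cell '.' (not opp) -> no flip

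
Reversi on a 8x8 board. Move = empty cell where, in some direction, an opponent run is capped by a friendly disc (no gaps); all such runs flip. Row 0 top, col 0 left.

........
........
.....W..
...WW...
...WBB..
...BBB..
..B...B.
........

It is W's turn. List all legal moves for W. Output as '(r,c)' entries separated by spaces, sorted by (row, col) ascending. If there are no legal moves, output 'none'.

Answer: (4,6) (5,6) (6,3) (6,4) (6,5) (7,7)

Derivation:
(3,5): no bracket -> illegal
(3,6): no bracket -> illegal
(4,2): no bracket -> illegal
(4,6): flips 2 -> legal
(5,1): no bracket -> illegal
(5,2): no bracket -> illegal
(5,6): flips 1 -> legal
(5,7): no bracket -> illegal
(6,1): no bracket -> illegal
(6,3): flips 1 -> legal
(6,4): flips 2 -> legal
(6,5): flips 1 -> legal
(6,7): no bracket -> illegal
(7,1): no bracket -> illegal
(7,2): no bracket -> illegal
(7,3): no bracket -> illegal
(7,5): no bracket -> illegal
(7,6): no bracket -> illegal
(7,7): flips 3 -> legal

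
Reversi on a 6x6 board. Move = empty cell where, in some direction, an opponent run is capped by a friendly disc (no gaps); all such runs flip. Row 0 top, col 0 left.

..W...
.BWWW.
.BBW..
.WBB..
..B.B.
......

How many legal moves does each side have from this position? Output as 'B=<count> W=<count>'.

Answer: B=9 W=9

Derivation:
-- B to move --
(0,1): no bracket -> illegal
(0,3): flips 3 -> legal
(0,4): flips 1 -> legal
(0,5): flips 2 -> legal
(1,5): flips 3 -> legal
(2,0): flips 1 -> legal
(2,4): flips 1 -> legal
(2,5): no bracket -> illegal
(3,0): flips 1 -> legal
(3,4): no bracket -> illegal
(4,0): flips 1 -> legal
(4,1): flips 1 -> legal
B mobility = 9
-- W to move --
(0,0): no bracket -> illegal
(0,1): flips 2 -> legal
(1,0): flips 1 -> legal
(2,0): flips 3 -> legal
(2,4): no bracket -> illegal
(3,0): flips 1 -> legal
(3,4): flips 2 -> legal
(3,5): no bracket -> illegal
(4,1): flips 1 -> legal
(4,3): flips 1 -> legal
(4,5): no bracket -> illegal
(5,1): no bracket -> illegal
(5,2): flips 3 -> legal
(5,3): flips 1 -> legal
(5,4): no bracket -> illegal
(5,5): no bracket -> illegal
W mobility = 9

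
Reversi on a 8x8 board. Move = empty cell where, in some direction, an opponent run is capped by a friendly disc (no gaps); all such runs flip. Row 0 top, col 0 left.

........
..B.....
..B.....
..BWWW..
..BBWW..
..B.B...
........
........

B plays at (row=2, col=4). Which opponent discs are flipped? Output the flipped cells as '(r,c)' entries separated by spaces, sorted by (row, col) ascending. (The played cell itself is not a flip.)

Answer: (3,3) (3,4) (4,4)

Derivation:
Dir NW: first cell '.' (not opp) -> no flip
Dir N: first cell '.' (not opp) -> no flip
Dir NE: first cell '.' (not opp) -> no flip
Dir W: first cell '.' (not opp) -> no flip
Dir E: first cell '.' (not opp) -> no flip
Dir SW: opp run (3,3) capped by B -> flip
Dir S: opp run (3,4) (4,4) capped by B -> flip
Dir SE: opp run (3,5), next='.' -> no flip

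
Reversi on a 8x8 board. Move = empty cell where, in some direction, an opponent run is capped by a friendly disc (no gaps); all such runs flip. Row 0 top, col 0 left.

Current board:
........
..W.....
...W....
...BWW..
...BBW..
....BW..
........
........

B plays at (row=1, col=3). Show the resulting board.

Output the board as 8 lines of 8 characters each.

Answer: ........
..WB....
...B....
...BWW..
...BBW..
....BW..
........
........

Derivation:
Place B at (1,3); scan 8 dirs for brackets.
Dir NW: first cell '.' (not opp) -> no flip
Dir N: first cell '.' (not opp) -> no flip
Dir NE: first cell '.' (not opp) -> no flip
Dir W: opp run (1,2), next='.' -> no flip
Dir E: first cell '.' (not opp) -> no flip
Dir SW: first cell '.' (not opp) -> no flip
Dir S: opp run (2,3) capped by B -> flip
Dir SE: first cell '.' (not opp) -> no flip
All flips: (2,3)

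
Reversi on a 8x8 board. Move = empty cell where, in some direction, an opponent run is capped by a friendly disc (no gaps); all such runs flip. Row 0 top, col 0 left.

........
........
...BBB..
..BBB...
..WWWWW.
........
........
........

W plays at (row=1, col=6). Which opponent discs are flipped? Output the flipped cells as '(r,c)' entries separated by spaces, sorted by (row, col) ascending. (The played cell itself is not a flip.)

Dir NW: first cell '.' (not opp) -> no flip
Dir N: first cell '.' (not opp) -> no flip
Dir NE: first cell '.' (not opp) -> no flip
Dir W: first cell '.' (not opp) -> no flip
Dir E: first cell '.' (not opp) -> no flip
Dir SW: opp run (2,5) (3,4) capped by W -> flip
Dir S: first cell '.' (not opp) -> no flip
Dir SE: first cell '.' (not opp) -> no flip

Answer: (2,5) (3,4)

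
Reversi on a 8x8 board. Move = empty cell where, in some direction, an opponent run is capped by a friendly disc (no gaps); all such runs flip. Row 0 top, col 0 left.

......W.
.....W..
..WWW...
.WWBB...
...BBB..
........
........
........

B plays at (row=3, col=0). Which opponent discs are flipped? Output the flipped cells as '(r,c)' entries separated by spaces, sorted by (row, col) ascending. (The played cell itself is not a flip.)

Dir NW: edge -> no flip
Dir N: first cell '.' (not opp) -> no flip
Dir NE: first cell '.' (not opp) -> no flip
Dir W: edge -> no flip
Dir E: opp run (3,1) (3,2) capped by B -> flip
Dir SW: edge -> no flip
Dir S: first cell '.' (not opp) -> no flip
Dir SE: first cell '.' (not opp) -> no flip

Answer: (3,1) (3,2)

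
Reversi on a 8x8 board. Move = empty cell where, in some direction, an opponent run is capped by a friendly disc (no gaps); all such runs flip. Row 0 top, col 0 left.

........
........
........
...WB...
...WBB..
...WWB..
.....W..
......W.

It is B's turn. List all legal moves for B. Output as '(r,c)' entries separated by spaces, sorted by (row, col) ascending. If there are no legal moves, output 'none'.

Answer: (2,2) (3,2) (4,2) (5,2) (6,2) (6,3) (6,4) (7,5)

Derivation:
(2,2): flips 1 -> legal
(2,3): no bracket -> illegal
(2,4): no bracket -> illegal
(3,2): flips 1 -> legal
(4,2): flips 1 -> legal
(5,2): flips 3 -> legal
(5,6): no bracket -> illegal
(6,2): flips 1 -> legal
(6,3): flips 1 -> legal
(6,4): flips 1 -> legal
(6,6): no bracket -> illegal
(6,7): no bracket -> illegal
(7,4): no bracket -> illegal
(7,5): flips 1 -> legal
(7,7): no bracket -> illegal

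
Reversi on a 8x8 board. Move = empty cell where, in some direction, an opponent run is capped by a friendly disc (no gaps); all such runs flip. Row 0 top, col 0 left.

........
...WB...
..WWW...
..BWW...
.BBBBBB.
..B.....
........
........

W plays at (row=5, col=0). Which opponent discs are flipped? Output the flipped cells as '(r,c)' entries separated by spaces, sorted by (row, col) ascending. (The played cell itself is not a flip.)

Dir NW: edge -> no flip
Dir N: first cell '.' (not opp) -> no flip
Dir NE: opp run (4,1) (3,2) capped by W -> flip
Dir W: edge -> no flip
Dir E: first cell '.' (not opp) -> no flip
Dir SW: edge -> no flip
Dir S: first cell '.' (not opp) -> no flip
Dir SE: first cell '.' (not opp) -> no flip

Answer: (3,2) (4,1)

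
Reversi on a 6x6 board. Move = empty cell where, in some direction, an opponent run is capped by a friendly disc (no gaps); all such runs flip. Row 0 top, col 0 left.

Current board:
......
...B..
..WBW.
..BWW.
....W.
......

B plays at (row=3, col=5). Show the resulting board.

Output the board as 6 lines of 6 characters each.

Answer: ......
...B..
..WBB.
..BBBB
....W.
......

Derivation:
Place B at (3,5); scan 8 dirs for brackets.
Dir NW: opp run (2,4) capped by B -> flip
Dir N: first cell '.' (not opp) -> no flip
Dir NE: edge -> no flip
Dir W: opp run (3,4) (3,3) capped by B -> flip
Dir E: edge -> no flip
Dir SW: opp run (4,4), next='.' -> no flip
Dir S: first cell '.' (not opp) -> no flip
Dir SE: edge -> no flip
All flips: (2,4) (3,3) (3,4)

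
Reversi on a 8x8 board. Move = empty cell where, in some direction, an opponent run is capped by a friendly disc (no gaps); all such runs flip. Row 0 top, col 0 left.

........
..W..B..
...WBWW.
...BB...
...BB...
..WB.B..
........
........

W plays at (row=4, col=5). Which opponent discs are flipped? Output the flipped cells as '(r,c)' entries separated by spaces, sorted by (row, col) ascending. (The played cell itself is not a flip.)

Answer: (3,4)

Derivation:
Dir NW: opp run (3,4) capped by W -> flip
Dir N: first cell '.' (not opp) -> no flip
Dir NE: first cell '.' (not opp) -> no flip
Dir W: opp run (4,4) (4,3), next='.' -> no flip
Dir E: first cell '.' (not opp) -> no flip
Dir SW: first cell '.' (not opp) -> no flip
Dir S: opp run (5,5), next='.' -> no flip
Dir SE: first cell '.' (not opp) -> no flip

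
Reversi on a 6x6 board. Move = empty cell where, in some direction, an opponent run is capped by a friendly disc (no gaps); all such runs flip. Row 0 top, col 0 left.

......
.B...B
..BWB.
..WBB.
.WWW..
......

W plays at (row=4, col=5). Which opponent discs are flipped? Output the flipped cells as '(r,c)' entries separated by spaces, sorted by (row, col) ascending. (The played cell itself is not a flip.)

Answer: (3,4)

Derivation:
Dir NW: opp run (3,4) capped by W -> flip
Dir N: first cell '.' (not opp) -> no flip
Dir NE: edge -> no flip
Dir W: first cell '.' (not opp) -> no flip
Dir E: edge -> no flip
Dir SW: first cell '.' (not opp) -> no flip
Dir S: first cell '.' (not opp) -> no flip
Dir SE: edge -> no flip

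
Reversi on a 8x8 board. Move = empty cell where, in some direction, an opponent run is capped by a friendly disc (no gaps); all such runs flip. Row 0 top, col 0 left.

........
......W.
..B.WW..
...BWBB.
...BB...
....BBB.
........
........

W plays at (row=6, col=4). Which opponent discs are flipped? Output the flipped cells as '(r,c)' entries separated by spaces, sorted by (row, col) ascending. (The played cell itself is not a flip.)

Dir NW: first cell '.' (not opp) -> no flip
Dir N: opp run (5,4) (4,4) capped by W -> flip
Dir NE: opp run (5,5), next='.' -> no flip
Dir W: first cell '.' (not opp) -> no flip
Dir E: first cell '.' (not opp) -> no flip
Dir SW: first cell '.' (not opp) -> no flip
Dir S: first cell '.' (not opp) -> no flip
Dir SE: first cell '.' (not opp) -> no flip

Answer: (4,4) (5,4)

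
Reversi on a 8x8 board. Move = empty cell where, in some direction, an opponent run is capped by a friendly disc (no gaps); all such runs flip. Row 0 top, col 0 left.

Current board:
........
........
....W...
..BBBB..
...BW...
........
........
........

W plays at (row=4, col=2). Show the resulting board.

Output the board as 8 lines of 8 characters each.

Answer: ........
........
....W...
..BWBB..
..WWW...
........
........
........

Derivation:
Place W at (4,2); scan 8 dirs for brackets.
Dir NW: first cell '.' (not opp) -> no flip
Dir N: opp run (3,2), next='.' -> no flip
Dir NE: opp run (3,3) capped by W -> flip
Dir W: first cell '.' (not opp) -> no flip
Dir E: opp run (4,3) capped by W -> flip
Dir SW: first cell '.' (not opp) -> no flip
Dir S: first cell '.' (not opp) -> no flip
Dir SE: first cell '.' (not opp) -> no flip
All flips: (3,3) (4,3)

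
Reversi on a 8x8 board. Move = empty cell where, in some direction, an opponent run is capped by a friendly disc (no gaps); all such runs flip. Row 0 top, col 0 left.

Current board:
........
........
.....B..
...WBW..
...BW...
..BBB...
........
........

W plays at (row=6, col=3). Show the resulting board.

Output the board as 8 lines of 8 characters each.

Place W at (6,3); scan 8 dirs for brackets.
Dir NW: opp run (5,2), next='.' -> no flip
Dir N: opp run (5,3) (4,3) capped by W -> flip
Dir NE: opp run (5,4), next='.' -> no flip
Dir W: first cell '.' (not opp) -> no flip
Dir E: first cell '.' (not opp) -> no flip
Dir SW: first cell '.' (not opp) -> no flip
Dir S: first cell '.' (not opp) -> no flip
Dir SE: first cell '.' (not opp) -> no flip
All flips: (4,3) (5,3)

Answer: ........
........
.....B..
...WBW..
...WW...
..BWB...
...W....
........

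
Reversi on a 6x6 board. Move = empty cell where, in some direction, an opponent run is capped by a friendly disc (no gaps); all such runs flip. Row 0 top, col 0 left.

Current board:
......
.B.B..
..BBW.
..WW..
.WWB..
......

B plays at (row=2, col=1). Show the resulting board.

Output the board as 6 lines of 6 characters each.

Answer: ......
.B.B..
.BBBW.
..BW..
.WWB..
......

Derivation:
Place B at (2,1); scan 8 dirs for brackets.
Dir NW: first cell '.' (not opp) -> no flip
Dir N: first cell 'B' (not opp) -> no flip
Dir NE: first cell '.' (not opp) -> no flip
Dir W: first cell '.' (not opp) -> no flip
Dir E: first cell 'B' (not opp) -> no flip
Dir SW: first cell '.' (not opp) -> no flip
Dir S: first cell '.' (not opp) -> no flip
Dir SE: opp run (3,2) capped by B -> flip
All flips: (3,2)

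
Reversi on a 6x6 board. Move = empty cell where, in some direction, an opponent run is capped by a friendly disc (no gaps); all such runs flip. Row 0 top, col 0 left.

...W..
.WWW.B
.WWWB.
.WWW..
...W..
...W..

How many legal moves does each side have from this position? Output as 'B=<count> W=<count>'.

Answer: B=3 W=2

Derivation:
-- B to move --
(0,0): no bracket -> illegal
(0,1): no bracket -> illegal
(0,2): flips 1 -> legal
(0,4): no bracket -> illegal
(1,0): no bracket -> illegal
(1,4): no bracket -> illegal
(2,0): flips 3 -> legal
(3,0): no bracket -> illegal
(3,4): no bracket -> illegal
(4,0): no bracket -> illegal
(4,1): no bracket -> illegal
(4,2): flips 1 -> legal
(4,4): no bracket -> illegal
(5,2): no bracket -> illegal
(5,4): no bracket -> illegal
B mobility = 3
-- W to move --
(0,4): no bracket -> illegal
(0,5): no bracket -> illegal
(1,4): no bracket -> illegal
(2,5): flips 1 -> legal
(3,4): no bracket -> illegal
(3,5): flips 1 -> legal
W mobility = 2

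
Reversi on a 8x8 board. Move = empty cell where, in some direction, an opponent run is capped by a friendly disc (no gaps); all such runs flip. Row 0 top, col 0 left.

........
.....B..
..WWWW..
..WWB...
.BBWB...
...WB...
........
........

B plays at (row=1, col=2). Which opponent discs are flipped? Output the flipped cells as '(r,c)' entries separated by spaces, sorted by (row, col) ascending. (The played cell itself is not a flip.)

Answer: (2,2) (2,3) (3,2)

Derivation:
Dir NW: first cell '.' (not opp) -> no flip
Dir N: first cell '.' (not opp) -> no flip
Dir NE: first cell '.' (not opp) -> no flip
Dir W: first cell '.' (not opp) -> no flip
Dir E: first cell '.' (not opp) -> no flip
Dir SW: first cell '.' (not opp) -> no flip
Dir S: opp run (2,2) (3,2) capped by B -> flip
Dir SE: opp run (2,3) capped by B -> flip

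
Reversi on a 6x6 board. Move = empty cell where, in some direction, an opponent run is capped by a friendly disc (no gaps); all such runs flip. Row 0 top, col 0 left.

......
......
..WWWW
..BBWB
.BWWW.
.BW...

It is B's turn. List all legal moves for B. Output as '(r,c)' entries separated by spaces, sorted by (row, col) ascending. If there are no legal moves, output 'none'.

(1,1): flips 1 -> legal
(1,2): flips 1 -> legal
(1,3): flips 2 -> legal
(1,4): flips 1 -> legal
(1,5): flips 2 -> legal
(2,1): no bracket -> illegal
(3,1): no bracket -> illegal
(4,5): flips 3 -> legal
(5,3): flips 3 -> legal
(5,4): flips 1 -> legal
(5,5): flips 1 -> legal

Answer: (1,1) (1,2) (1,3) (1,4) (1,5) (4,5) (5,3) (5,4) (5,5)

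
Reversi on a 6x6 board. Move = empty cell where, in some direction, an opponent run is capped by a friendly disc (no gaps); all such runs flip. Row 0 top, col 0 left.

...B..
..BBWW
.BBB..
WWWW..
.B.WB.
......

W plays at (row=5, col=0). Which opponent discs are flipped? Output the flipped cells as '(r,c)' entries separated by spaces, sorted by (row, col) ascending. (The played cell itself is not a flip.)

Answer: (4,1)

Derivation:
Dir NW: edge -> no flip
Dir N: first cell '.' (not opp) -> no flip
Dir NE: opp run (4,1) capped by W -> flip
Dir W: edge -> no flip
Dir E: first cell '.' (not opp) -> no flip
Dir SW: edge -> no flip
Dir S: edge -> no flip
Dir SE: edge -> no flip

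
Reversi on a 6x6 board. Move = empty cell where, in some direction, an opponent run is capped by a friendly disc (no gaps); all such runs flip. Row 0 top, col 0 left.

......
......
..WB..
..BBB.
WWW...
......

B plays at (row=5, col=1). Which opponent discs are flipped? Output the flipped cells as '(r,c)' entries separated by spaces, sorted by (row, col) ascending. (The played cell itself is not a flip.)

Dir NW: opp run (4,0), next=edge -> no flip
Dir N: opp run (4,1), next='.' -> no flip
Dir NE: opp run (4,2) capped by B -> flip
Dir W: first cell '.' (not opp) -> no flip
Dir E: first cell '.' (not opp) -> no flip
Dir SW: edge -> no flip
Dir S: edge -> no flip
Dir SE: edge -> no flip

Answer: (4,2)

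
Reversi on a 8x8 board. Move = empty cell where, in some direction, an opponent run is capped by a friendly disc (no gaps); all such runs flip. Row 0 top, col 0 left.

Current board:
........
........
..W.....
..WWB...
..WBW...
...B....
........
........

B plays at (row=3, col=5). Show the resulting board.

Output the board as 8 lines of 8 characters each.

Answer: ........
........
..W.....
..WWBB..
..WBB...
...B....
........
........

Derivation:
Place B at (3,5); scan 8 dirs for brackets.
Dir NW: first cell '.' (not opp) -> no flip
Dir N: first cell '.' (not opp) -> no flip
Dir NE: first cell '.' (not opp) -> no flip
Dir W: first cell 'B' (not opp) -> no flip
Dir E: first cell '.' (not opp) -> no flip
Dir SW: opp run (4,4) capped by B -> flip
Dir S: first cell '.' (not opp) -> no flip
Dir SE: first cell '.' (not opp) -> no flip
All flips: (4,4)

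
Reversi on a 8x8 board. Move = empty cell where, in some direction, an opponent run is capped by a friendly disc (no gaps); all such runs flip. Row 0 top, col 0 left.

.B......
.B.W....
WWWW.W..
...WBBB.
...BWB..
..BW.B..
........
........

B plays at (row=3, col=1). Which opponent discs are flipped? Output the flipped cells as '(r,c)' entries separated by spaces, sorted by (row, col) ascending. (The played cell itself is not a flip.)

Answer: (2,1)

Derivation:
Dir NW: opp run (2,0), next=edge -> no flip
Dir N: opp run (2,1) capped by B -> flip
Dir NE: opp run (2,2) (1,3), next='.' -> no flip
Dir W: first cell '.' (not opp) -> no flip
Dir E: first cell '.' (not opp) -> no flip
Dir SW: first cell '.' (not opp) -> no flip
Dir S: first cell '.' (not opp) -> no flip
Dir SE: first cell '.' (not opp) -> no flip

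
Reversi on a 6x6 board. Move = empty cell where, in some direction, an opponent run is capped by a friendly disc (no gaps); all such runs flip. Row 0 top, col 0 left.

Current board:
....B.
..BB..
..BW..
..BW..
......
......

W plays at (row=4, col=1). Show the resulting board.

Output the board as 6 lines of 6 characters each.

Place W at (4,1); scan 8 dirs for brackets.
Dir NW: first cell '.' (not opp) -> no flip
Dir N: first cell '.' (not opp) -> no flip
Dir NE: opp run (3,2) capped by W -> flip
Dir W: first cell '.' (not opp) -> no flip
Dir E: first cell '.' (not opp) -> no flip
Dir SW: first cell '.' (not opp) -> no flip
Dir S: first cell '.' (not opp) -> no flip
Dir SE: first cell '.' (not opp) -> no flip
All flips: (3,2)

Answer: ....B.
..BB..
..BW..
..WW..
.W....
......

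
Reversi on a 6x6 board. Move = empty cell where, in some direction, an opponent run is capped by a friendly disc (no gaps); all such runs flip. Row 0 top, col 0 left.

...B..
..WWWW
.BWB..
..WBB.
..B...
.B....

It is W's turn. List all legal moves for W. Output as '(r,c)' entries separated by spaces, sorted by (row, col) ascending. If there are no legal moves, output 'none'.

Answer: (1,0) (2,0) (2,4) (3,0) (3,5) (4,3) (4,4) (4,5) (5,2)

Derivation:
(0,2): no bracket -> illegal
(0,4): no bracket -> illegal
(1,0): flips 1 -> legal
(1,1): no bracket -> illegal
(2,0): flips 1 -> legal
(2,4): flips 1 -> legal
(2,5): no bracket -> illegal
(3,0): flips 1 -> legal
(3,1): no bracket -> illegal
(3,5): flips 2 -> legal
(4,0): no bracket -> illegal
(4,1): no bracket -> illegal
(4,3): flips 2 -> legal
(4,4): flips 1 -> legal
(4,5): flips 2 -> legal
(5,0): no bracket -> illegal
(5,2): flips 1 -> legal
(5,3): no bracket -> illegal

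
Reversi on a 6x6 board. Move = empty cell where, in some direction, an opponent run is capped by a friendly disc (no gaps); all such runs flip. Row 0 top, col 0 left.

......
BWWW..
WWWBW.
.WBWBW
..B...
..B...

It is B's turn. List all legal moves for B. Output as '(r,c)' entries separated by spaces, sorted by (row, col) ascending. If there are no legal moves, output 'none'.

Answer: (0,1) (0,2) (0,3) (1,4) (1,5) (2,5) (3,0) (4,3)

Derivation:
(0,0): no bracket -> illegal
(0,1): flips 1 -> legal
(0,2): flips 2 -> legal
(0,3): flips 1 -> legal
(0,4): no bracket -> illegal
(1,4): flips 4 -> legal
(1,5): flips 2 -> legal
(2,5): flips 1 -> legal
(3,0): flips 2 -> legal
(4,0): no bracket -> illegal
(4,1): no bracket -> illegal
(4,3): flips 1 -> legal
(4,4): no bracket -> illegal
(4,5): no bracket -> illegal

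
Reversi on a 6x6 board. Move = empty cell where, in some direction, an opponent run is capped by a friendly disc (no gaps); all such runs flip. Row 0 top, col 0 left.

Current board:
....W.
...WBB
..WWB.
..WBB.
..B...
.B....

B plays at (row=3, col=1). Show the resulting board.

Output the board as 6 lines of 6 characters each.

Answer: ....W.
...WBB
..WWB.
.BBBB.
..B...
.B....

Derivation:
Place B at (3,1); scan 8 dirs for brackets.
Dir NW: first cell '.' (not opp) -> no flip
Dir N: first cell '.' (not opp) -> no flip
Dir NE: opp run (2,2) (1,3) (0,4), next=edge -> no flip
Dir W: first cell '.' (not opp) -> no flip
Dir E: opp run (3,2) capped by B -> flip
Dir SW: first cell '.' (not opp) -> no flip
Dir S: first cell '.' (not opp) -> no flip
Dir SE: first cell 'B' (not opp) -> no flip
All flips: (3,2)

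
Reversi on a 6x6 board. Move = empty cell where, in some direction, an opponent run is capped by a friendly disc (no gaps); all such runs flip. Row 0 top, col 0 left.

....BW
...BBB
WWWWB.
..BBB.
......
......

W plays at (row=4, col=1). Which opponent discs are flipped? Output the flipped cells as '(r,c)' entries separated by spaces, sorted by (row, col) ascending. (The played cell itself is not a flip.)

Answer: (3,2)

Derivation:
Dir NW: first cell '.' (not opp) -> no flip
Dir N: first cell '.' (not opp) -> no flip
Dir NE: opp run (3,2) capped by W -> flip
Dir W: first cell '.' (not opp) -> no flip
Dir E: first cell '.' (not opp) -> no flip
Dir SW: first cell '.' (not opp) -> no flip
Dir S: first cell '.' (not opp) -> no flip
Dir SE: first cell '.' (not opp) -> no flip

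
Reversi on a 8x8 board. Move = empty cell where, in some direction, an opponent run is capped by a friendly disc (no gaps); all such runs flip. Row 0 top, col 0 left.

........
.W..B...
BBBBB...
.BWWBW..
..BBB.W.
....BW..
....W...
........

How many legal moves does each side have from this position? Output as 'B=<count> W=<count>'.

-- B to move --
(0,0): flips 1 -> legal
(0,1): flips 1 -> legal
(0,2): flips 1 -> legal
(1,0): no bracket -> illegal
(1,2): no bracket -> illegal
(2,5): no bracket -> illegal
(2,6): flips 1 -> legal
(3,6): flips 1 -> legal
(3,7): no bracket -> illegal
(4,1): flips 1 -> legal
(4,5): no bracket -> illegal
(4,7): no bracket -> illegal
(5,3): no bracket -> illegal
(5,6): flips 1 -> legal
(5,7): flips 2 -> legal
(6,3): no bracket -> illegal
(6,5): no bracket -> illegal
(6,6): flips 1 -> legal
(7,3): no bracket -> illegal
(7,4): flips 1 -> legal
(7,5): no bracket -> illegal
B mobility = 10
-- W to move --
(0,3): no bracket -> illegal
(0,4): flips 5 -> legal
(0,5): flips 2 -> legal
(1,0): flips 1 -> legal
(1,2): flips 1 -> legal
(1,3): flips 2 -> legal
(1,5): flips 1 -> legal
(2,5): no bracket -> illegal
(3,0): flips 1 -> legal
(4,0): no bracket -> illegal
(4,1): flips 2 -> legal
(4,5): no bracket -> illegal
(5,1): flips 1 -> legal
(5,2): flips 1 -> legal
(5,3): flips 3 -> legal
(6,3): no bracket -> illegal
(6,5): flips 2 -> legal
W mobility = 12

Answer: B=10 W=12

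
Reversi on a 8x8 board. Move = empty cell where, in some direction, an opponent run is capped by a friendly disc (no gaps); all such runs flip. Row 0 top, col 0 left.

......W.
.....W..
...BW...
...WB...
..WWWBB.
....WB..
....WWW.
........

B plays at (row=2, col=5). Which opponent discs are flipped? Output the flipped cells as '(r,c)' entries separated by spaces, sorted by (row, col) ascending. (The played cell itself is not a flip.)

Dir NW: first cell '.' (not opp) -> no flip
Dir N: opp run (1,5), next='.' -> no flip
Dir NE: first cell '.' (not opp) -> no flip
Dir W: opp run (2,4) capped by B -> flip
Dir E: first cell '.' (not opp) -> no flip
Dir SW: first cell 'B' (not opp) -> no flip
Dir S: first cell '.' (not opp) -> no flip
Dir SE: first cell '.' (not opp) -> no flip

Answer: (2,4)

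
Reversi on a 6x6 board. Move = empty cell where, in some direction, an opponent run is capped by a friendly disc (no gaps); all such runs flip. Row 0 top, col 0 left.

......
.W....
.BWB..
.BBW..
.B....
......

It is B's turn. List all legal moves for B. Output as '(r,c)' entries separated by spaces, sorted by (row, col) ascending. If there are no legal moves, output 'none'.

Answer: (0,1) (1,2) (1,3) (3,4) (4,3)

Derivation:
(0,0): no bracket -> illegal
(0,1): flips 1 -> legal
(0,2): no bracket -> illegal
(1,0): no bracket -> illegal
(1,2): flips 1 -> legal
(1,3): flips 1 -> legal
(2,0): no bracket -> illegal
(2,4): no bracket -> illegal
(3,4): flips 1 -> legal
(4,2): no bracket -> illegal
(4,3): flips 1 -> legal
(4,4): no bracket -> illegal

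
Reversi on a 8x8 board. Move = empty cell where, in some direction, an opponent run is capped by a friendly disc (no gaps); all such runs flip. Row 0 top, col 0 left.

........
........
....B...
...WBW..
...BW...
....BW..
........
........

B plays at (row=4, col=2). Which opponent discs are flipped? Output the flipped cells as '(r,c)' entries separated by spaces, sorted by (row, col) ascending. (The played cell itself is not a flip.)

Answer: (3,3)

Derivation:
Dir NW: first cell '.' (not opp) -> no flip
Dir N: first cell '.' (not opp) -> no flip
Dir NE: opp run (3,3) capped by B -> flip
Dir W: first cell '.' (not opp) -> no flip
Dir E: first cell 'B' (not opp) -> no flip
Dir SW: first cell '.' (not opp) -> no flip
Dir S: first cell '.' (not opp) -> no flip
Dir SE: first cell '.' (not opp) -> no flip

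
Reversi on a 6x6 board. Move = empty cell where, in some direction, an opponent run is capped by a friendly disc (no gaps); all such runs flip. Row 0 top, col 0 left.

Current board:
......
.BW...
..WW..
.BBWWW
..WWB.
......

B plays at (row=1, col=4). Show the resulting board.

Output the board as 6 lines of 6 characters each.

Place B at (1,4); scan 8 dirs for brackets.
Dir NW: first cell '.' (not opp) -> no flip
Dir N: first cell '.' (not opp) -> no flip
Dir NE: first cell '.' (not opp) -> no flip
Dir W: first cell '.' (not opp) -> no flip
Dir E: first cell '.' (not opp) -> no flip
Dir SW: opp run (2,3) capped by B -> flip
Dir S: first cell '.' (not opp) -> no flip
Dir SE: first cell '.' (not opp) -> no flip
All flips: (2,3)

Answer: ......
.BW.B.
..WB..
.BBWWW
..WWB.
......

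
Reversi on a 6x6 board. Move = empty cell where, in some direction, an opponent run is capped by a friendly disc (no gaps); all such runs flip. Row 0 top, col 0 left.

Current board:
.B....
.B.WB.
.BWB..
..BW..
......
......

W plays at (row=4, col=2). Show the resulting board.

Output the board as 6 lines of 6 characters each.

Answer: .B....
.B.WB.
.BWB..
..WW..
..W...
......

Derivation:
Place W at (4,2); scan 8 dirs for brackets.
Dir NW: first cell '.' (not opp) -> no flip
Dir N: opp run (3,2) capped by W -> flip
Dir NE: first cell 'W' (not opp) -> no flip
Dir W: first cell '.' (not opp) -> no flip
Dir E: first cell '.' (not opp) -> no flip
Dir SW: first cell '.' (not opp) -> no flip
Dir S: first cell '.' (not opp) -> no flip
Dir SE: first cell '.' (not opp) -> no flip
All flips: (3,2)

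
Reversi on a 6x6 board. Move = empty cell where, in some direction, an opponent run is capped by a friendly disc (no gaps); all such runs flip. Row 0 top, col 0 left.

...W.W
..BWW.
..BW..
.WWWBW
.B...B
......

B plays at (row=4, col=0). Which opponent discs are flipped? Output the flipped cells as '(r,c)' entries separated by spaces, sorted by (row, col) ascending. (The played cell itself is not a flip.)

Answer: (3,1)

Derivation:
Dir NW: edge -> no flip
Dir N: first cell '.' (not opp) -> no flip
Dir NE: opp run (3,1) capped by B -> flip
Dir W: edge -> no flip
Dir E: first cell 'B' (not opp) -> no flip
Dir SW: edge -> no flip
Dir S: first cell '.' (not opp) -> no flip
Dir SE: first cell '.' (not opp) -> no flip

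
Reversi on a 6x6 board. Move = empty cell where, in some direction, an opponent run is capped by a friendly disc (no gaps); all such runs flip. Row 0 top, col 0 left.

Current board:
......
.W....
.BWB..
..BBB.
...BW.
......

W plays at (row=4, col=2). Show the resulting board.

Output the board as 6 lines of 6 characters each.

Place W at (4,2); scan 8 dirs for brackets.
Dir NW: first cell '.' (not opp) -> no flip
Dir N: opp run (3,2) capped by W -> flip
Dir NE: opp run (3,3), next='.' -> no flip
Dir W: first cell '.' (not opp) -> no flip
Dir E: opp run (4,3) capped by W -> flip
Dir SW: first cell '.' (not opp) -> no flip
Dir S: first cell '.' (not opp) -> no flip
Dir SE: first cell '.' (not opp) -> no flip
All flips: (3,2) (4,3)

Answer: ......
.W....
.BWB..
..WBB.
..WWW.
......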